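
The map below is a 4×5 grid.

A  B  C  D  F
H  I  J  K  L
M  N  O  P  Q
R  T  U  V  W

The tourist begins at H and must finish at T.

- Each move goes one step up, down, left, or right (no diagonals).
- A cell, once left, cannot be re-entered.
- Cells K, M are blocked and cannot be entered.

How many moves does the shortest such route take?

The Manhattan distance from H to T is |2−4| + |1−2| = 3, so at least 3 moves are needed.
A route of 3 moves achieves this: H → I → N → T.
Since 3 matches the lower bound, it is optimal.

3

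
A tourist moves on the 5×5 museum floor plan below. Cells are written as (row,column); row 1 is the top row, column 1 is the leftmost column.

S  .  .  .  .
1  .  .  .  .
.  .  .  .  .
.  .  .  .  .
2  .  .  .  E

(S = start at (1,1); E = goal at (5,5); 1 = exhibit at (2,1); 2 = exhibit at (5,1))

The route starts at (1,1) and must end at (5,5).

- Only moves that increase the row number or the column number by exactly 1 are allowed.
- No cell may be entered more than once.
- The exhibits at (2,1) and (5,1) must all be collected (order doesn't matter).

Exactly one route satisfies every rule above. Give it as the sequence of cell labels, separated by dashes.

Moves only go right or down, so the column and row indices never decrease.
Route from (1,1): down 4 to (5,1), right 4 to (5,5) — 8 moves in all.
Check: all required cells visited.

(1,1) - (2,1) - (3,1) - (4,1) - (5,1) - (5,2) - (5,3) - (5,4) - (5,5)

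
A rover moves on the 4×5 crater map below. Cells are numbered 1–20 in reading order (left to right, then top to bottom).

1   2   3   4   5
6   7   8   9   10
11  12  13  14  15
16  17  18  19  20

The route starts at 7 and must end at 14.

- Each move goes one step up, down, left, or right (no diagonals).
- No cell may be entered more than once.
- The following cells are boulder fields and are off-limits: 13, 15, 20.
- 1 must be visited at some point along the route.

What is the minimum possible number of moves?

7

Any route passes through 1 somewhere between 7 and 14. Summing Manhattan distances along the two legs (7 → 1 → 14) gives a lower bound of 2 + 5 = 7 moves.
A route of 7 moves achieves this: 7 → 6 → 1 → 2 → 3 → 8 → 9 → 14.
Since 7 matches the lower bound, it is optimal.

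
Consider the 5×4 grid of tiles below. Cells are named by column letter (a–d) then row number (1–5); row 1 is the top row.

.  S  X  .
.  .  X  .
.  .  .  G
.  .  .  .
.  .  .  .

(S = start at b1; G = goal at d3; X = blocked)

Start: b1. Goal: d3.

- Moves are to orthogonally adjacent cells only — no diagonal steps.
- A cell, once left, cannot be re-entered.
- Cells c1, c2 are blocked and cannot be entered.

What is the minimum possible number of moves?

The Manhattan distance from b1 to d3 is |1−3| + |2−4| = 4, so at least 4 moves are needed.
A route of 4 moves achieves this: b1 → b2 → b3 → c3 → d3.
Since 4 matches the lower bound, it is optimal.

4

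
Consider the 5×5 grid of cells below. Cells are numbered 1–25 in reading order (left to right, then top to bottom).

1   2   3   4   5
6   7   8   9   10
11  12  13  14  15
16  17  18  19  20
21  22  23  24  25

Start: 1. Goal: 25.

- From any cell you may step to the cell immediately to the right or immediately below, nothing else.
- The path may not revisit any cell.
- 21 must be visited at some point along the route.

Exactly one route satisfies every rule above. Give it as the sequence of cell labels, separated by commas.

Moves only go right or down, so the column and row indices never decrease.
Route from 1: down 4 to 21, right 4 to 25 — 8 moves in all.
Check: all required cells visited.

1, 6, 11, 16, 21, 22, 23, 24, 25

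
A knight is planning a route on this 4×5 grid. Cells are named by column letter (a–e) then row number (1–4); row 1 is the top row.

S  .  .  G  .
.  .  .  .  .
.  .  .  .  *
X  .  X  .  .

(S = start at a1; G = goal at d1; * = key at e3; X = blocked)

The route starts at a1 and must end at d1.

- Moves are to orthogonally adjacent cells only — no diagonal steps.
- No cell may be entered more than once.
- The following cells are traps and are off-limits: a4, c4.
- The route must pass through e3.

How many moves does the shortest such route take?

9

Any route passes through e3 somewhere between a1 and d1. Summing Manhattan distances along the two legs (a1 → e3 → d1) gives a lower bound of 6 + 3 = 9 moves.
A route of 9 moves achieves this: a1 → a2 → a3 → b3 → c3 → d3 → e3 → e2 → e1 → d1.
Since 9 matches the lower bound, it is optimal.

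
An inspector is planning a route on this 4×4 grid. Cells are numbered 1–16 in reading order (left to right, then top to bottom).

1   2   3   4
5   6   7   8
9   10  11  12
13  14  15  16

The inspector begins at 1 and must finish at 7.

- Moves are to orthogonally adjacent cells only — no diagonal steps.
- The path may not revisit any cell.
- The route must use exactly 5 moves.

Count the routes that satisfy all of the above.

6

Need simple routes of exactly 5 moves from 1 to 7 (Manhattan distance 3, so 1 moves are spent on a detour and 1 undoing it).
Enumerating: 1 5 9 10 6 7 | 1 5 9 10 11 7 | 1 5 6 2 3 7 | 1 5 6 10 11 7 | 1 2 6 10 11 7 | 1 2 3 4 8 7.
That gives 6 routes.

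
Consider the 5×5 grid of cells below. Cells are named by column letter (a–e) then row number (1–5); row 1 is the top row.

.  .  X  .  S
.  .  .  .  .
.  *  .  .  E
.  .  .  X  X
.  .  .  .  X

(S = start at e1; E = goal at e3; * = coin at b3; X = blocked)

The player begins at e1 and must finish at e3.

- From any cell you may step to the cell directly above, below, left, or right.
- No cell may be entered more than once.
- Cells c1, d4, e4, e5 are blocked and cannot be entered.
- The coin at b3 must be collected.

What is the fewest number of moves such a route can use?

8

Any route passes through b3 somewhere between e1 and e3. Summing Manhattan distances along the two legs (e1 → b3 → e3) gives a lower bound of 5 + 3 = 8 moves.
A route of 8 moves achieves this: e1 → e2 → d2 → c2 → b2 → b3 → c3 → d3 → e3.
Since 8 matches the lower bound, it is optimal.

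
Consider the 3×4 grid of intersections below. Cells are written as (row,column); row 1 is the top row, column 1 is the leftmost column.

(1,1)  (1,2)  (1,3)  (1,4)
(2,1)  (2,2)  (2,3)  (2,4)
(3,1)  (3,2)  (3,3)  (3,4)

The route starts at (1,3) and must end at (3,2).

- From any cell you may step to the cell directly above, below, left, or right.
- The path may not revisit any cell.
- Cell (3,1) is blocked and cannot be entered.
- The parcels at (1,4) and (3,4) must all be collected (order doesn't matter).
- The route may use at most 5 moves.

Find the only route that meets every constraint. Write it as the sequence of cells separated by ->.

(1,3) -> (1,4) -> (2,4) -> (3,4) -> (3,3) -> (3,2)

The budget equals the shortest possible length, so every move has to be on a shortest route through the required cells.
Route from (1,3): right to (1,4), 2× down (reaching (3,4)), 2× left (reaching (3,2)) — 5 moves in all.
Check: all required cells visited; 5 ≤ 5 moves.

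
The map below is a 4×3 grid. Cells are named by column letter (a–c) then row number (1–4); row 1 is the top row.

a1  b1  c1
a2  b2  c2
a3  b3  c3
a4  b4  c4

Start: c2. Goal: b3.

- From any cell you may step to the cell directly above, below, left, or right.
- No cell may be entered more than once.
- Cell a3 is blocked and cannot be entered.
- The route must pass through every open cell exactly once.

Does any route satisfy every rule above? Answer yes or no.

no

Cell a4 has only one open neighbour but is neither the start nor the goal, so a Hamiltonian route would have to both enter and leave it through the same neighbour — impossible without revisiting.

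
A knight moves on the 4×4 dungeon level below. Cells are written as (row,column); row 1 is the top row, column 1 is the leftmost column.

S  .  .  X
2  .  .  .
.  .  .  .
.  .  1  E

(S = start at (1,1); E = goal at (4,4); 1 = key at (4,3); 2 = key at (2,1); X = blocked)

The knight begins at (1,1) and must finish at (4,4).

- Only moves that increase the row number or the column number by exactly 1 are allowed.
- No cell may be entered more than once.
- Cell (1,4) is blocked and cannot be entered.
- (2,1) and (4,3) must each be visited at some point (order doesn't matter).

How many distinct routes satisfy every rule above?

6

A right/down-only route from (1,1) to (4,4) makes exactly 3 down-moves and 3 right-moves in some order.
With no other constraints that would be C(6,3) = 20 routes.
A monotone route can only reach the required cells in the order (2,1), (4,3), so split there and multiply the segment counts (each segment already excludes blocked cells): (1,1)→(2,1): 1; (2,1)→(4,3): 6; (4,3)→(4,4): 1; product = 6.
That gives 6 routes.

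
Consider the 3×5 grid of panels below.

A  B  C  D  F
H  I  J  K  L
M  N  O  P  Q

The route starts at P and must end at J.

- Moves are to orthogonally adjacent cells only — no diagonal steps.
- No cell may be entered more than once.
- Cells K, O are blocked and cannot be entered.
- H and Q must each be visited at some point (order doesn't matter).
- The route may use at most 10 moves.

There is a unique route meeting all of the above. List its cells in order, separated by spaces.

Any route must reach H and Q and still end at J within 10 moves, so the order of the required stops is forced.
Route from P: right 1 to Q, up 2 to F, left 4 to A, down 1 to H, right 2 to J — 10 moves in all.
Check: all required cells visited; 10 ≤ 10 moves.

P Q L F D C B A H I J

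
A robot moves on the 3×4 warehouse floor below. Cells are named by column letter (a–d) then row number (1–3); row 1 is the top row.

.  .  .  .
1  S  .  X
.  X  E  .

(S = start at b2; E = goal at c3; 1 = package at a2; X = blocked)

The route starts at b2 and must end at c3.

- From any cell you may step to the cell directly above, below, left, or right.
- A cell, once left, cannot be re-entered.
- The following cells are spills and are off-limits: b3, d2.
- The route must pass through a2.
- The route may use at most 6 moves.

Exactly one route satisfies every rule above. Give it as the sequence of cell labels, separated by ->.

Any route must reach a2 and still end at c3 within 6 moves, so the order of the required stops is forced.
Route from b2: left to a2, up to a1, 2× right (reaching c1), 2× down (reaching c3) — 6 moves in all.
Check: all required cells visited; 6 ≤ 6 moves.

b2 -> a2 -> a1 -> b1 -> c1 -> c2 -> c3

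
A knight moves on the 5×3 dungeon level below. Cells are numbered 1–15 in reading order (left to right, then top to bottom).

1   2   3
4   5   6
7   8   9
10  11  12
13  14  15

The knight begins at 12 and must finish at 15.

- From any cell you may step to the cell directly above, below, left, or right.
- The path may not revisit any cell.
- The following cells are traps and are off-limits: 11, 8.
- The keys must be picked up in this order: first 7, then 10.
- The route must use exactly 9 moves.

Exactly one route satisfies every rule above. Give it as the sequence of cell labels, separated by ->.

12 -> 9 -> 6 -> 5 -> 4 -> 7 -> 10 -> 13 -> 14 -> 15

The waypoints must appear in the order 7, 10, with no cell reused.
Route from 12: up 2 to 6, left 2 to 4, down 3 to 13, right 2 to 15 — 9 moves in all.
Check: order respected (7 at step 5, 10 at step 6); 9 moves as required.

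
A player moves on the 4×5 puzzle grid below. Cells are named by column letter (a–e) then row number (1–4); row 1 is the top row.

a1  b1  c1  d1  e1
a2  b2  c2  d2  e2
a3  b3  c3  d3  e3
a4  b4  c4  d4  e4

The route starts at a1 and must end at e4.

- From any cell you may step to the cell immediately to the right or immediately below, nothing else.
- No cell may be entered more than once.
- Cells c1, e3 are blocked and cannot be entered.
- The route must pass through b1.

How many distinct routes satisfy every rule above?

A right/down-only route from a1 to e4 makes exactly 3 down-moves and 4 right-moves in some order.
With no other constraints that would be C(7,3) = 35 routes.
Split at b1 and multiply the segment counts (each segment already excludes blocked cells): a1→b1: 1; b1→e4: 6; product = 6.
That gives 6 routes.

6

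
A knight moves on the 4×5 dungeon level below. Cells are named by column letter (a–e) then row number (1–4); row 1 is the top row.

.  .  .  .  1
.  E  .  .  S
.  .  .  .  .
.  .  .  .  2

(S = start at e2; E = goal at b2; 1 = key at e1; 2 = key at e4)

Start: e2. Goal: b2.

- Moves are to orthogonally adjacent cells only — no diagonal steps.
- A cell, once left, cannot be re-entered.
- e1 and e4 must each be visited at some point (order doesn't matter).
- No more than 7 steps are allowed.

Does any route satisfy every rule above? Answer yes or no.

no

Even ignoring the no-revisit rule, getting from e2 to b2, taking the cheapest ordering e2 → e1 → e4 → b2 needs at least 1 + 3 + 5 = 9 moves (Manhattan distance per leg), which exceeds the 7-move limit.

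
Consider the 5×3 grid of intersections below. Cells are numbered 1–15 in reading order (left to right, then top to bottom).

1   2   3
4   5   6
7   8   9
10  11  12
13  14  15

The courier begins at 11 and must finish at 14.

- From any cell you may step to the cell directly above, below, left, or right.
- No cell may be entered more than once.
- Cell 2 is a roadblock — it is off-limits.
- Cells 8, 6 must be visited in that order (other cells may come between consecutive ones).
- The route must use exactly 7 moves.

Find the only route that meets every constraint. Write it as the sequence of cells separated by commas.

The waypoints must appear in the order 8, 6, with no cell reused.
Route from 11: up 2 to 5, right 1 to 6, down 3 to 15, left 1 to 14 — 7 moves in all.
Check: order respected (8 at step 1, 6 at step 3); 7 moves as required.

11, 8, 5, 6, 9, 12, 15, 14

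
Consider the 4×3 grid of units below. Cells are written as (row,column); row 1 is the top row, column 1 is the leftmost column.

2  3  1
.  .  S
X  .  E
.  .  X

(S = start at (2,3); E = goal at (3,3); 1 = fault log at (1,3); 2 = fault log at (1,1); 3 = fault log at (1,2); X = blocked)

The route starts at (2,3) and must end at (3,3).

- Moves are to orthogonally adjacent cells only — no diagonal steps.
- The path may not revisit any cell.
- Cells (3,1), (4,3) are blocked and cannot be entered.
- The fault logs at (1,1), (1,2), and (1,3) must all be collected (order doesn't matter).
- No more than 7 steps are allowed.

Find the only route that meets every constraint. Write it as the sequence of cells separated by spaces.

Any route must reach (1,1), (1,2), and (1,3) and still end at (3,3) within 7 moves, so the order of the required stops is forced.
Route from (2,3): up to (1,3), 2× left (reaching (1,1)), down to (2,1), right to (2,2), down to (3,2), right to (3,3) — 7 moves in all.
Check: all required cells visited; 7 ≤ 7 moves.

(2,3) (1,3) (1,2) (1,1) (2,1) (2,2) (3,2) (3,3)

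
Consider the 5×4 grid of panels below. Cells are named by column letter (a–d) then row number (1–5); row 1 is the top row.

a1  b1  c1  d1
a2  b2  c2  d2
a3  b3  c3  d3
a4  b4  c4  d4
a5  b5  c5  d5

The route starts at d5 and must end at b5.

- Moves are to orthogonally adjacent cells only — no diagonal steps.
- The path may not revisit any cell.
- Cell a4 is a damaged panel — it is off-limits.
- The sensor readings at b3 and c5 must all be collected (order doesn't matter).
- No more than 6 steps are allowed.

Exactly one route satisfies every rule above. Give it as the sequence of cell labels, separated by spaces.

The 6-move cap with required stops at b3, c5 leaves no slack for detours.
Route from d5: left to c5, 2× up (reaching c3), left to b3, 2× down (reaching b5) — 6 moves in all.
Check: all required cells visited; 6 ≤ 6 moves.

d5 c5 c4 c3 b3 b4 b5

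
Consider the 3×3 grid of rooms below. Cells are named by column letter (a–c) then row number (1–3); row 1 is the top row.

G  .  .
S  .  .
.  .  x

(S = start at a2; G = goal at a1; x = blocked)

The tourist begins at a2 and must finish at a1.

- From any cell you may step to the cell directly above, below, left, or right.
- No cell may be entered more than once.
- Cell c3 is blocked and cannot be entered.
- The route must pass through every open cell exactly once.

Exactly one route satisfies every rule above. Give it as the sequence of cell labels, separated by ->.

a2 -> a3 -> b3 -> b2 -> c2 -> c1 -> b1 -> a1

Need to visit all 8 open cells exactly once, starting at a2 and ending at a1.
Route from a2: down to a3, right to b3, up to b2, right to c2, up to c1, 2× left (reaching a1) — 7 moves in all.
Check: all 8 open cells covered.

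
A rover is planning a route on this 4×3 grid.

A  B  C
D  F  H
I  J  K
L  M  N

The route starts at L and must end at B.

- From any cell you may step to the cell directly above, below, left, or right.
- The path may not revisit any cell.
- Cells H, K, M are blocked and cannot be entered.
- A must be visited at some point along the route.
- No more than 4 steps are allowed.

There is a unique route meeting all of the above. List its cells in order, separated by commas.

L, I, D, A, B

The 4-move cap with required stops at A leaves no slack for detours.
Route from L: up 3 to A, right 1 to B — 4 moves in all.
Check: all required cells visited; 4 ≤ 4 moves.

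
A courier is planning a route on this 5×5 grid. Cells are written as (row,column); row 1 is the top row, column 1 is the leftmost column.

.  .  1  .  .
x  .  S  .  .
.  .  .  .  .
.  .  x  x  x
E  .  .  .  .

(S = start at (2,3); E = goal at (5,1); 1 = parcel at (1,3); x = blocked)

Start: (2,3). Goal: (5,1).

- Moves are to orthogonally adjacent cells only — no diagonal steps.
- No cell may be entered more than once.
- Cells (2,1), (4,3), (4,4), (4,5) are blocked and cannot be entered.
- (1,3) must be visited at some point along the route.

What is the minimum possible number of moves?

7

Any route passes through (1,3) somewhere between (2,3) and (5,1). Summing Manhattan distances along the two legs ((2,3) → (1,3) → (5,1)) gives a lower bound of 1 + 6 = 7 moves.
A route of 7 moves achieves this: (2,3) → (1,3) → (1,2) → (2,2) → (3,2) → (4,2) → (5,2) → (5,1).
Since 7 matches the lower bound, it is optimal.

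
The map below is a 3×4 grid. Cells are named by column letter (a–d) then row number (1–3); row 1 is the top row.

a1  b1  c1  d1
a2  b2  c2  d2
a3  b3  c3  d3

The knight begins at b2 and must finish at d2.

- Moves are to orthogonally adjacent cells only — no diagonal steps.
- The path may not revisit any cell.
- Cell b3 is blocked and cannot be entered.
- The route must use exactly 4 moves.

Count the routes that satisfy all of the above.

Need simple routes of exactly 4 moves from b2 to d2 (Manhattan distance 2, so 1 moves are spent on a detour and 1 undoing it).
Enumerating: b2 b1 c1 c2 d2 | b2 b1 c1 d1 d2 | b2 c2 c1 d1 d2 | b2 c2 c3 d3 d2.
That gives 4 routes.

4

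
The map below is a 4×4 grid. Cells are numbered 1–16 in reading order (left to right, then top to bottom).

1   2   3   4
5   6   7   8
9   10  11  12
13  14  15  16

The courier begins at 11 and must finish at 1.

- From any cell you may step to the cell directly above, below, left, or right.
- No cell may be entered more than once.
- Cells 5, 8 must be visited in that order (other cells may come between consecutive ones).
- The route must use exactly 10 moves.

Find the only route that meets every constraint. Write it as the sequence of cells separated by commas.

The waypoints must appear in the order 5, 8, with no cell reused.
Route from 11: left 2 to 9, up 1 to 5, right 3 to 8, up 1 to 4, left 3 to 1 — 10 moves in all.
Check: order respected (5 at step 3, 8 at step 6); 10 moves as required.

11, 10, 9, 5, 6, 7, 8, 4, 3, 2, 1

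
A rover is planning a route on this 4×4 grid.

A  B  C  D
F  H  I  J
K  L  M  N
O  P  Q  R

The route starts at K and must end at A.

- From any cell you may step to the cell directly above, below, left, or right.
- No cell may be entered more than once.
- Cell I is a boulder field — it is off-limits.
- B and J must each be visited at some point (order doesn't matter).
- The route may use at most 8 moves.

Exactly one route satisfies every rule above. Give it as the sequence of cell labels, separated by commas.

K, L, M, N, J, D, C, B, A

Any route must reach B and J and still end at A within 8 moves, so the order of the required stops is forced.
Route from K: 3× right (reaching N), 2× up (reaching D), 3× left (reaching A) — 8 moves in all.
Check: all required cells visited; 8 ≤ 8 moves.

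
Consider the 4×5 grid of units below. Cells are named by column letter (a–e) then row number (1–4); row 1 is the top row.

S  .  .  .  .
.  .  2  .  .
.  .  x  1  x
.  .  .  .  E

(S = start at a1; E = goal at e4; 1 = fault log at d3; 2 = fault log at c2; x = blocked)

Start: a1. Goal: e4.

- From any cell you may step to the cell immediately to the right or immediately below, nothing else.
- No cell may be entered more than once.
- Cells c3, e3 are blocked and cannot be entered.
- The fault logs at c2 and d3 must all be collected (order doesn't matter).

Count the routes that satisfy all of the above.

3

A right/down-only route from a1 to e4 makes exactly 3 down-moves and 4 right-moves in some order.
With no other constraints that would be C(7,3) = 35 routes.
A monotone route can only reach the required cells in the order c2, d3, so split there and multiply the segment counts (each segment already excludes blocked cells): a1→c2: 3; c2→d3: 1; d3→e4: 1; product = 3.
That gives 3 routes.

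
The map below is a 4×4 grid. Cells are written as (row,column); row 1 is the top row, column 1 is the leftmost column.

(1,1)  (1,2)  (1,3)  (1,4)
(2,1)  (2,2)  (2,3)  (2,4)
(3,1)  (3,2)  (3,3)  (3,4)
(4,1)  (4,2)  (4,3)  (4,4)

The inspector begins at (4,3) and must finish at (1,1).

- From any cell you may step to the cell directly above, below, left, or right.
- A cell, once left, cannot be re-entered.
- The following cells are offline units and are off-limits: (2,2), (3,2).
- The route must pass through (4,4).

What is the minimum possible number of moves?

7

Any route passes through (4,4) somewhere between (4,3) and (1,1). Summing Manhattan distances along the two legs ((4,3) → (4,4) → (1,1)) gives a lower bound of 1 + 6 = 7 moves.
A route of 7 moves achieves this: (4,3) → (4,4) → (3,4) → (2,4) → (1,4) → (1,3) → (1,2) → (1,1).
Since 7 matches the lower bound, it is optimal.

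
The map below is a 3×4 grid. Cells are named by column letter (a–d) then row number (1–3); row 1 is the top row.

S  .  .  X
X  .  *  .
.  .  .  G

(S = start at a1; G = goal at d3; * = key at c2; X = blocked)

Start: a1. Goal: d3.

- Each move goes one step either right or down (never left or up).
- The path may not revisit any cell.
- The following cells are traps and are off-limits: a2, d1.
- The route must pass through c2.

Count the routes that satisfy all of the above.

4

A right/down-only route from a1 to d3 makes exactly 2 down-moves and 3 right-moves in some order.
With no other constraints that would be C(5,2) = 10 routes.
Split at c2 and multiply the segment counts (each segment already excludes blocked cells): a1→c2: 2; c2→d3: 2; product = 4.
That gives 4 routes.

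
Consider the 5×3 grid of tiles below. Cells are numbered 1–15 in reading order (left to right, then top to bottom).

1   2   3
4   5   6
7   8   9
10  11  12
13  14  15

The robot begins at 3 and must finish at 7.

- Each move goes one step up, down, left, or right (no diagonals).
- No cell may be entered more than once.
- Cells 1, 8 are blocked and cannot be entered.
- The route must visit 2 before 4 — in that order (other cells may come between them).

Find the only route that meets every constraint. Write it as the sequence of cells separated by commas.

3, 2, 5, 4, 7

The waypoints must appear in the order 2, 4, with no cell reused.
Route from 3: left 1 to 2, down 1 to 5, left 1 to 4, down 1 to 7 — 4 moves in all.
Check: order respected (2 at step 1, 4 at step 3).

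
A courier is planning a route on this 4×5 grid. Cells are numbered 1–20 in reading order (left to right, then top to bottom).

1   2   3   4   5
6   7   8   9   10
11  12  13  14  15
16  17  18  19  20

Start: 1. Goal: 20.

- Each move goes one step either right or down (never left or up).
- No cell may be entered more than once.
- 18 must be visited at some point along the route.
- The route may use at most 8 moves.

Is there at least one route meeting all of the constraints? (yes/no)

yes

One route that works: 1 → 6 → 11 → 16 → 17 → 18 → 19 → 20.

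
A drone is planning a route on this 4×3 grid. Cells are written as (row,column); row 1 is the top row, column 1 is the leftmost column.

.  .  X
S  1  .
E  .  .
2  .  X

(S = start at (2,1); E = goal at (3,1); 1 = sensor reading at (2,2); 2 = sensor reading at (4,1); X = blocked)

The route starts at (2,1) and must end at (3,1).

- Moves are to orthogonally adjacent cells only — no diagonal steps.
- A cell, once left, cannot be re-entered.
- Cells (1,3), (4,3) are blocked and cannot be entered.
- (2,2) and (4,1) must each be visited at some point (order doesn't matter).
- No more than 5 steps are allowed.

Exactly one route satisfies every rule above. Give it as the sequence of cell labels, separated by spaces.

(2,1) (2,2) (3,2) (4,2) (4,1) (3,1)

The budget equals the shortest possible length, so every move has to be on a shortest route through the required cells.
Route from (2,1): right 1 to (2,2), down 2 to (4,2), left 1 to (4,1), up 1 to (3,1) — 5 moves in all.
Check: all required cells visited; 5 ≤ 5 moves.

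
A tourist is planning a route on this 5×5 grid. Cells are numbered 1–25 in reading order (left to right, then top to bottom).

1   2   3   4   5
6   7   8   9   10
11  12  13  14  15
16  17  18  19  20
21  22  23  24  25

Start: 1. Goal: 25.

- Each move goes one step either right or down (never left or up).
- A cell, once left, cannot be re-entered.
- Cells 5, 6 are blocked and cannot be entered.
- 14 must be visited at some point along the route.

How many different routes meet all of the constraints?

18

A right/down-only route from 1 to 25 makes exactly 4 down-moves and 4 right-moves in some order.
With no other constraints that would be C(8,4) = 70 routes.
Split at 14 and multiply the segment counts (each segment already excludes blocked cells): 1→14: 6; 14→25: 3; product = 18.
That gives 18 routes.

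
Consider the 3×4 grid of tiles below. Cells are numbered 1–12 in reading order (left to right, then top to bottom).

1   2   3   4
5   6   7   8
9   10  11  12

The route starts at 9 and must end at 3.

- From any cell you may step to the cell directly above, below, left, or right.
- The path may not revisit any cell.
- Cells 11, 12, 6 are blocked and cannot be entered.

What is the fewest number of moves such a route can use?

The Manhattan distance from 9 to 3 is |3−1| + |1−3| = 4, so at least 4 moves are needed.
A route of 4 moves achieves this: 9 → 5 → 1 → 2 → 3.
Since 4 matches the lower bound, it is optimal.

4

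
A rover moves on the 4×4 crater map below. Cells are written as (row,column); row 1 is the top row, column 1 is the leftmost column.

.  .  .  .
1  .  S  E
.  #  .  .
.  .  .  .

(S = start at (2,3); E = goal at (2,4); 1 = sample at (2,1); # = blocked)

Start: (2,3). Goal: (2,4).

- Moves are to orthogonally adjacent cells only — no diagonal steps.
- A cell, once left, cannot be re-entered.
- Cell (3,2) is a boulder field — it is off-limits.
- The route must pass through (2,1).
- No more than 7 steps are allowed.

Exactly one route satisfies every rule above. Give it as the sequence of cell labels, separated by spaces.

The budget equals the shortest possible length, so every move has to be on a shortest route through the required cells.
Route from (2,3): left 2 to (2,1), up 1 to (1,1), right 3 to (1,4), down 1 to (2,4) — 7 moves in all.
Check: all required cells visited; 7 ≤ 7 moves.

(2,3) (2,2) (2,1) (1,1) (1,2) (1,3) (1,4) (2,4)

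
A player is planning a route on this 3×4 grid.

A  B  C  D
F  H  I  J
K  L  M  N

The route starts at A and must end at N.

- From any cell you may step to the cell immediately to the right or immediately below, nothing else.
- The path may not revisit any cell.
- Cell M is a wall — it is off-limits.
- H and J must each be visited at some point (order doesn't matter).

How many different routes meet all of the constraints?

A right/down-only route from A to N makes exactly 2 down-moves and 3 right-moves in some order.
With no other constraints that would be C(5,2) = 10 routes.
A monotone route can only reach the required cells in the order H, J, so split there and multiply the segment counts (each segment already excludes blocked cells): A→H: 2; H→J: 1; J→N: 1; product = 2.
That gives 2 routes.

2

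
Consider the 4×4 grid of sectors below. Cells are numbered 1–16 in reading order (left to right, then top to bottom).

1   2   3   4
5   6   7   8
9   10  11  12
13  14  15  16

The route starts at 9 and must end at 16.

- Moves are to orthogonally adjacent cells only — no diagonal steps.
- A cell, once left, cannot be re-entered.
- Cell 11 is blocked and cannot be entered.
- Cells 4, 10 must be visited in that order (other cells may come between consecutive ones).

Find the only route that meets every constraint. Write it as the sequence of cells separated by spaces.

The waypoints must appear in the order 4, 10, with no cell reused.
Route from 9: up 2 to 1, right 3 to 4, down 1 to 8, left 2 to 6, down 2 to 14, right 2 to 16 — 12 moves in all.
Check: order respected (4 at step 5, 10 at step 9).

9 5 1 2 3 4 8 7 6 10 14 15 16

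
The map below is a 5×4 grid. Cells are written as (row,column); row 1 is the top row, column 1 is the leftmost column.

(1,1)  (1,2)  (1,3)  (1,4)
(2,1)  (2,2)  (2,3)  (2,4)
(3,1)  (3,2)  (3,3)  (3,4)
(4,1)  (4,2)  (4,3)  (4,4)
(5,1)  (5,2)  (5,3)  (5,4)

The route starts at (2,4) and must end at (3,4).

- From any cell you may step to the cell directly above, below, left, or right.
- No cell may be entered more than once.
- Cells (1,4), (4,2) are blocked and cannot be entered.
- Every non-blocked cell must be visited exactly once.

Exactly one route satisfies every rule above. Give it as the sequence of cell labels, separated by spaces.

(2,4) (2,3) (1,3) (1,2) (1,1) (2,1) (2,2) (3,2) (3,1) (4,1) (5,1) (5,2) (5,3) (5,4) (4,4) (4,3) (3,3) (3,4)

Need to visit all 18 open cells exactly once, starting at (2,4) and ending at (3,4).
Route from (2,4): left 1 to (2,3), up 1 to (1,3), left 2 to (1,1), down 1 to (2,1), right 1 to (2,2), down 1 to (3,2), left 1 to (3,1), down 2 to (5,1), right 3 to (5,4), up 1 to (4,4), left 1 to (4,3), up 1 to (3,3), right 1 to (3,4) — 17 moves in all.
Check: all 18 open cells covered.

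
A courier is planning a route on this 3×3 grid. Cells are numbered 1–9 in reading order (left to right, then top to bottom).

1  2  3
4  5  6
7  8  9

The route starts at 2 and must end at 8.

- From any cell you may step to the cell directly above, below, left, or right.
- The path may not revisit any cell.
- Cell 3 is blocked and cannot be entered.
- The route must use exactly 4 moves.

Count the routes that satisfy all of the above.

4

Need simple routes of exactly 4 moves from 2 to 8 (Manhattan distance 2, so 1 moves are spent on a detour and 1 undoing it).
Enumerating: 2 5 4 7 8 | 2 5 6 9 8 | 2 1 4 7 8 | 2 1 4 5 8.
That gives 4 routes.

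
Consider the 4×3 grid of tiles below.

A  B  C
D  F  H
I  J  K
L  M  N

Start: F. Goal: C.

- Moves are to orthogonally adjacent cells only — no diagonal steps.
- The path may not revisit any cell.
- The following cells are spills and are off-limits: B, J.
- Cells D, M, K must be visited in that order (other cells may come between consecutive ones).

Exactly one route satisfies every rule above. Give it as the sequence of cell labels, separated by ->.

F -> D -> I -> L -> M -> N -> K -> H -> C

The waypoints must appear in the order D, M, K, with no cell reused.
Route from F: left to D, 2× down (reaching L), 2× right (reaching N), 3× up (reaching C) — 8 moves in all.
Check: order respected (D at step 1, M at step 4, K at step 6).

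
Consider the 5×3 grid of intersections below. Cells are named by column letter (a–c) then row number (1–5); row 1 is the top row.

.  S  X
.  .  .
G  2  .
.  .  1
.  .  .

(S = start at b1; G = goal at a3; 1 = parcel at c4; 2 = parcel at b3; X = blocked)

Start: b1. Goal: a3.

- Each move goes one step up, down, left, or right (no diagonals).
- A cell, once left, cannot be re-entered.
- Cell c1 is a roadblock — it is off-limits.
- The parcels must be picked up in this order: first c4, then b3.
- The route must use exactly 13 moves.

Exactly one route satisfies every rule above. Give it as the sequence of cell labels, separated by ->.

The waypoints must appear in the order c4, b3, with no cell reused.
Route from b1: left 1 to a1, down 1 to a2, right 2 to c2, down 3 to c5, left 2 to a5, up 1 to a4, right 1 to b4, up 1 to b3, left 1 to a3 — 13 moves in all.
Check: order respected (1 at step 6, 2 at step 12); 13 moves as required.

b1 -> a1 -> a2 -> b2 -> c2 -> c3 -> c4 -> c5 -> b5 -> a5 -> a4 -> b4 -> b3 -> a3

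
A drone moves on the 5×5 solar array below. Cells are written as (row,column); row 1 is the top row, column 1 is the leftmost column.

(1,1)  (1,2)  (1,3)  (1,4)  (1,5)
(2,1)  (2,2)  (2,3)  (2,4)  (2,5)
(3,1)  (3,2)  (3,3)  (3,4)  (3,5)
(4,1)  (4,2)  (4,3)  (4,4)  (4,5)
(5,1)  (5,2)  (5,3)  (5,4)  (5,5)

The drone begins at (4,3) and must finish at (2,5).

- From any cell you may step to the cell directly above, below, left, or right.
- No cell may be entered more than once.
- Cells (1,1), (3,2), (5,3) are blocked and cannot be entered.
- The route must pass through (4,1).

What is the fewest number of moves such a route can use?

Any route passes through (4,1) somewhere between (4,3) and (2,5). Summing Manhattan distances along the two legs ((4,3) → (4,1) → (2,5)) gives a lower bound of 2 + 6 = 8 moves.
A route of 8 moves achieves this: (4,3) → (4,2) → (4,1) → (3,1) → (2,1) → (2,2) → (2,3) → (2,4) → (2,5).
Since 8 matches the lower bound, it is optimal.

8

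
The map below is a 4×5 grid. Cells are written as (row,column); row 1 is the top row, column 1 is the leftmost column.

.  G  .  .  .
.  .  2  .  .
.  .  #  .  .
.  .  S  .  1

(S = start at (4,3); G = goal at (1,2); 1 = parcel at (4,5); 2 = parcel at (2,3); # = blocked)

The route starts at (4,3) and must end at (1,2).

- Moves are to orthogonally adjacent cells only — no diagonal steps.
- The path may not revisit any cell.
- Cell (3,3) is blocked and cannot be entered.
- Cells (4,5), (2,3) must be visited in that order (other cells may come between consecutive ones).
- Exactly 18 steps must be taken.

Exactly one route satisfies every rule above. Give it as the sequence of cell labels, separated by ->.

(4,3) -> (4,4) -> (4,5) -> (3,5) -> (3,4) -> (2,4) -> (2,5) -> (1,5) -> (1,4) -> (1,3) -> (2,3) -> (2,2) -> (3,2) -> (4,2) -> (4,1) -> (3,1) -> (2,1) -> (1,1) -> (1,2)

The waypoints must appear in the order (4,5), (2,3), with no cell reused.
Route from (4,3): right 2 to (4,5), up 1 to (3,5), left 1 to (3,4), up 1 to (2,4), right 1 to (2,5), up 1 to (1,5), left 2 to (1,3), down 1 to (2,3), left 1 to (2,2), down 2 to (4,2), left 1 to (4,1), up 3 to (1,1), right 1 to (1,2) — 18 moves in all.
Check: order respected (1 at step 2, 2 at step 10); 18 moves as required.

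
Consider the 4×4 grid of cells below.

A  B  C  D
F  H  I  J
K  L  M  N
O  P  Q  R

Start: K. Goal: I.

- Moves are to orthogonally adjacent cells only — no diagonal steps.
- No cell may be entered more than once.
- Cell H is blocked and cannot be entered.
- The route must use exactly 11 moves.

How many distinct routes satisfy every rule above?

2

Need simple routes of exactly 11 moves from K to I (Manhattan distance 3, so 4 moves are spent on a detour and 4 undoing it).
Enumerating: K F A B C D J N R Q M I | K O P L M Q R N J D C I.
That gives 2 routes.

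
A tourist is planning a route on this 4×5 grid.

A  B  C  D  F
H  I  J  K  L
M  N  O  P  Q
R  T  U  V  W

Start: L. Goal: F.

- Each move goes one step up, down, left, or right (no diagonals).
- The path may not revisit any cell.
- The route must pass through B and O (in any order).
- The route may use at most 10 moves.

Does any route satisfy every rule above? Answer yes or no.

One route that works: L → Q → P → O → J → I → B → C → D → F.

yes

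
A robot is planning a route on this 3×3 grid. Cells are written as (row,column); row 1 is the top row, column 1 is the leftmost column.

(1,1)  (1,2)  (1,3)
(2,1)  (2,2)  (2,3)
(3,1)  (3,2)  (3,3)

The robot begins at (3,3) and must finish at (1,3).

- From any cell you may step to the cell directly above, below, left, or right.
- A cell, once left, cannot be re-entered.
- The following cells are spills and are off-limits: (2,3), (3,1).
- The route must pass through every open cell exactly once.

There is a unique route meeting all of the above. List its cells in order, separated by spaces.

Need to visit all 7 open cells exactly once, starting at (3,3) and ending at (1,3).
Cell (3,2) has only two open neighbours ((2,2) and (3,3)), so the path must pass straight through it: one of those is the cell it's entered from and the other is where it exits.
Route from (3,3): left 1 to (3,2), up 1 to (2,2), left 1 to (2,1), up 1 to (1,1), right 2 to (1,3) — 6 moves in all.
Check: all 7 open cells covered.

(3,3) (3,2) (2,2) (2,1) (1,1) (1,2) (1,3)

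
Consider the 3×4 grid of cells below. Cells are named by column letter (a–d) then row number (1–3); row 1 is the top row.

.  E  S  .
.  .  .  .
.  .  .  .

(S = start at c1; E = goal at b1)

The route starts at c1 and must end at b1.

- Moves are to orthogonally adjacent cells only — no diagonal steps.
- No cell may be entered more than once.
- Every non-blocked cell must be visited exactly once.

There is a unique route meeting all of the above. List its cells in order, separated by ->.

Need to visit all 12 open cells exactly once, starting at c1 and ending at b1.
Route from c1: right 1 to d1, down 2 to d3, left 1 to c3, up 1 to c2, left 1 to b2, down 1 to b3, left 1 to a3, up 2 to a1, right 1 to b1 — 11 moves in all.
Check: all 12 open cells covered.

c1 -> d1 -> d2 -> d3 -> c3 -> c2 -> b2 -> b3 -> a3 -> a2 -> a1 -> b1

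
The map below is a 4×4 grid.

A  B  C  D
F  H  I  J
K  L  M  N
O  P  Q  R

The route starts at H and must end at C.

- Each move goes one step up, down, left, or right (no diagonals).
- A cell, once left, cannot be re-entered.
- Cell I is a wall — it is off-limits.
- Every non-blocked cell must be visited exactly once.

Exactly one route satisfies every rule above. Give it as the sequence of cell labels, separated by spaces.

H B A F K O P L M Q R N J D C

Need to visit all 15 open cells exactly once, starting at H and ending at C.
Cell R has only two open neighbours (N and Q), so the path must pass straight through it: one of those is the cell it's entered from and the other is where it exits.
Route from H: up 1 to B, left 1 to A, down 3 to O, right 1 to P, up 1 to L, right 1 to M, down 1 to Q, right 1 to R, up 3 to D, left 1 to C — 14 moves in all.
Check: all 15 open cells covered.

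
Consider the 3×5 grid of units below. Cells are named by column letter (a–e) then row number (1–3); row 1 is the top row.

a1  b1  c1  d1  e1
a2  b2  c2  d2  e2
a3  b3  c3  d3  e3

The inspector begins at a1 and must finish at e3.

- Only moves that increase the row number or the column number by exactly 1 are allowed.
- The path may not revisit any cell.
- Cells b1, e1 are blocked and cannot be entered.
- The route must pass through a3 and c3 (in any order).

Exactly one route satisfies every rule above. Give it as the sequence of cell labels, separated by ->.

a1 -> a2 -> a3 -> b3 -> c3 -> d3 -> e3

Moves only go right or down, so the column and row indices never decrease.
Route from a1: 2× down (reaching a3), 4× right (reaching e3) — 6 moves in all.
Check: all required cells visited.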